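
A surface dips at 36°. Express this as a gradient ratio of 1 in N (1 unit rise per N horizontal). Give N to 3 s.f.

1 : N means tan θ = 1/N, so N = 1/tan 36° = 1/0.7265

1 in 1.38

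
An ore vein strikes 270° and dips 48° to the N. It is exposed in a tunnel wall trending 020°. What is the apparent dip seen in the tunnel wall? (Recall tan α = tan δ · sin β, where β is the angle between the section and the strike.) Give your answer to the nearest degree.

46°

Angle between strike (270°) and section (020°): β = 70°.
tan α = tan 48° × sin 70° = 1.1106 × 0.9397 = 1.0436
apparent dip = arctan 1.0436 = 46.22°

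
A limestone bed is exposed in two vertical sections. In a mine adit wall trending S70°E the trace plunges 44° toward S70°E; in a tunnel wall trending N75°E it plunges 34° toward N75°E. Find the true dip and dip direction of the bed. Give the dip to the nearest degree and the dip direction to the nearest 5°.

The two traces are lines in the plane: v₁ = (sin 110°·cos 44°, cos 110°·cos 44°, −sin 44°), v₂ = (sin 75°·cos 34°, cos 75°·cos 34°, −sin 34°).
Cross product v₁ × v₂ gives the pole to the plane: n ∝ (0.287, -0.178, 0.342).
tan δ = √(n_x²+n_y²)/n_z = 0.338/0.342, so δ = 44.6°.
The horizontal component of n points toward azimuth atan2(n_x, n_y) = 122°, the dip direction.

true dip 45°, dip direction 120°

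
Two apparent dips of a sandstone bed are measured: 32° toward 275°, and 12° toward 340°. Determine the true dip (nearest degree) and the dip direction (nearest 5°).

true dip 32°, dip direction 270°

The two traces are lines in the plane: v₁ = (sin 275°·cos 32°, cos 275°·cos 32°, −sin 32°), v₂ = (sin 340°·cos 12°, cos 340°·cos 12°, −sin 12°).
n = v₁ × v₂ = (-0.472, -0.002, 0.752) (taken with n_z > 0).
Dip δ = arctan(|n_h|/n_z) = arctan(0.472/0.752) = 32.1°.
Dip direction = atan2(-0.472, -0.002) = 270° (azimuth of n's horizontal projection).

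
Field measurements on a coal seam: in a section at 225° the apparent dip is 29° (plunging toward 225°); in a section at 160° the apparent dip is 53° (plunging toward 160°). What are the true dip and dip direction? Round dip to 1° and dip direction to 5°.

Represent each trace as a vector plunging at its apparent dip toward its trend (east-north-up frame): v₁ = (-0.618, -0.618, -0.485), v₂ = (0.206, -0.566, -0.799).
n = v₁ × v₂ = (0.220, -0.594, 0.477) (taken with n_z > 0).
tan δ = √(n_x²+n_y²)/n_z = 0.633/0.477, so δ = 53.0°.
Dip direction = azimuth of (n_x, n_y) = atan2(0.220, -0.594) = 160°.

true dip 53°, dip direction 160°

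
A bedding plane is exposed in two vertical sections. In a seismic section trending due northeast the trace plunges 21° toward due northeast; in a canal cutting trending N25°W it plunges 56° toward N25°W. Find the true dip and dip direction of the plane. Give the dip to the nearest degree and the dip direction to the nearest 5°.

true dip 56°, dip direction 330°

Represent each trace as a vector plunging at its apparent dip toward its trend (east-north-up frame): v₁ = (0.660, 0.660, -0.358), v₂ = (-0.236, 0.507, -0.829).
n = v₁ × v₂ = (-0.366, 0.632, 0.491) (taken with n_z > 0).
True dip = arccos(n_z / |n|) = arccos(0.5577) = 56.1°.
Dip direction = azimuth of (n_x, n_y) = atan2(-0.366, 0.632) = 330°.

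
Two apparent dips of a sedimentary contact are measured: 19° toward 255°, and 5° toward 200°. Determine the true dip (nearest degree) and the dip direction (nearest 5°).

true dip 20°, dip direction 275°

The two traces are lines in the plane: v₁ = (sin 255°·cos 19°, cos 255°·cos 19°, −sin 19°), v₂ = (sin 200°·cos 5°, cos 200°·cos 5°, −sin 5°).
n = v₁ × v₂ = (-0.283, 0.031, 0.772) (taken with n_z > 0).
True dip = arccos(n_z / |n|) = arccos(0.9380) = 20.3°.
The horizontal component of n points toward azimuth atan2(n_x, n_y) = 276°, the dip direction.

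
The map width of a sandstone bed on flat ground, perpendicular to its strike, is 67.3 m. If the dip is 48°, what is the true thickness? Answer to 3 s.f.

50.0 m

True thickness t = w · sin(dip) = 67.3 × sin 48°
t = 67.3 × 0.7431 = 50.014 m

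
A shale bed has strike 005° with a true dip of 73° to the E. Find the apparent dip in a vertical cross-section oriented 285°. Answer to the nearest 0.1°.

72.8°

The section lies 80° from the strike.
tan(apparent dip) = tan 73° · sin 80° = 3.2212
α = arctan(3.2212) = 72.75°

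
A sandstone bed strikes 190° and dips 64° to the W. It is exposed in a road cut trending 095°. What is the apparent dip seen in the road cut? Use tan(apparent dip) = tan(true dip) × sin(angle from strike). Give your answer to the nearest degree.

Angle between strike (190°) and section (095°): β = 85°.
tan(apparent dip) = tan 64° · sin 85° = 2.0425
apparent dip = arctan 2.0425 = 63.91°

64°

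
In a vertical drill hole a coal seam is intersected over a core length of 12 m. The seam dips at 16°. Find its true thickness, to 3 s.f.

11.5 m

True thickness t = h · cos(dip) = 12 × cos 16°
t = 12 × 0.9613 = 11.535 m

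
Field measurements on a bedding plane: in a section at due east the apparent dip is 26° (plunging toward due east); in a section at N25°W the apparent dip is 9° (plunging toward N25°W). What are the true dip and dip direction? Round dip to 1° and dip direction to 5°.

true dip 32°, dip direction 050°

The two traces are lines in the plane: v₁ = (sin 90°·cos 26°, cos 90°·cos 26°, −sin 26°), v₂ = (sin 335°·cos 9°, cos 335°·cos 9°, −sin 9°).
The plane normal is n = v₁ × v₂ ∝ (0.392, 0.324, 0.805).
tan δ = √(n_x²+n_y²)/n_z = 0.509/0.805, so δ = 32.3°.
Dip direction = azimuth of (n_x, n_y) = atan2(0.392, 0.324) = 50°.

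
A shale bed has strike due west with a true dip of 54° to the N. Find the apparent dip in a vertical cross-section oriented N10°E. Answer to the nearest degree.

54°

The section lies 80° from the strike.
tan α = tan 54° × sin 80° = 1.3764 × 0.9848 = 1.3555
apparent dip = arctan 1.3555 = 53.58°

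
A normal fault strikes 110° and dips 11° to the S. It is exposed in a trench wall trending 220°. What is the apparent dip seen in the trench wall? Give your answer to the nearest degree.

The strike is 110° and the section trends 220°; the acute angle between them is β = 70°.
tan(apparent dip) = tan 11° · sin 70° = 0.1827
α = arctan(0.1827) = 10.35°

10°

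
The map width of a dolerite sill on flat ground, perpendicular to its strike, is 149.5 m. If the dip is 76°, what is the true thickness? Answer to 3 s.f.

True thickness t = w · sin(dip) = 149.5 × sin 76°
t = 149.5 × 0.9703 = 145.059 m

145 m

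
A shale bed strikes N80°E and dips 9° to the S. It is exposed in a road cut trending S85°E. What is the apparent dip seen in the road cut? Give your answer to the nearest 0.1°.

2.3°

The section lies 15° from the strike.
tan(apparent dip) = tan 9° · sin 15° = 0.0410
apparent dip = arctan 0.0410 = 2.35°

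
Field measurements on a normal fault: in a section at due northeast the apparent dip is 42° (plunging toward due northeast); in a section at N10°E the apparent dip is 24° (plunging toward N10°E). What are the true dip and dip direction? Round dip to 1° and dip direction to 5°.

true dip 46°, dip direction 075°

The two traces are lines in the plane: v₁ = (sin 45°·cos 42°, cos 45°·cos 42°, −sin 42°), v₂ = (sin 10°·cos 24°, cos 10°·cos 24°, −sin 24°).
n = v₁ × v₂ = (0.388, 0.108, 0.389) (taken with n_z > 0).
Dip δ = arctan(|n_h|/n_z) = arctan(0.403/0.389) = 46.0°.
Dip direction = azimuth of (n_x, n_y) = atan2(0.388, 0.108) = 75°.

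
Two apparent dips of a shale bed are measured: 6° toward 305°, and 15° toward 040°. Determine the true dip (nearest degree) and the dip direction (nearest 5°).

true dip 17°, dip direction 015°

Each apparent-dip line lies in the plane. As unit vectors (x east, y north, z up), v₁ plunges 6°→305° and v₂ plunges 15°→040°.
The plane normal is n = v₁ × v₂ ∝ (0.070, 0.276, 0.957).
True dip = arccos(n_z / |n|) = arccos(0.9585) = 16.6°.
Dip direction = azimuth of (n_x, n_y) = atan2(0.070, 0.276) = 14°.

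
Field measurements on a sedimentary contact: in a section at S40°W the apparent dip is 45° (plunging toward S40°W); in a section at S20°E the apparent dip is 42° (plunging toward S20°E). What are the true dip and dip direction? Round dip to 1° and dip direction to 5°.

true dip 48°, dip direction 195°

Each apparent-dip line lies in the plane. As unit vectors (x east, y north, z up), v₁ plunges 45°→S40°W and v₂ plunges 42°→S20°E.
n = v₁ × v₂ = (-0.131, -0.484, 0.455) (taken with n_z > 0).
True dip = arccos(n_z / |n|) = arccos(0.6721) = 47.8°.
Dip direction = atan2(-0.131, -0.484) = 195° (azimuth of n's horizontal projection).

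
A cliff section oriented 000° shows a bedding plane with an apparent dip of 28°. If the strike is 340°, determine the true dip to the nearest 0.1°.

57.2°

β = acute angle between strike 340° and section 000° = 20°.
tan δ = tan α / sin β = tan 28° / sin 20° = 0.5317 / 0.3420 = 1.5546
true dip = arctan 1.5546 = 57.25°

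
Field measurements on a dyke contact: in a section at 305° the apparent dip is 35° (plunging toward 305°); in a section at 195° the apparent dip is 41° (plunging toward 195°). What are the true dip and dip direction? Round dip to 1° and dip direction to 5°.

true dip 54°, dip direction 245°

Represent each trace as a vector plunging at its apparent dip toward its trend (east-north-up frame): v₁ = (-0.671, 0.470, -0.574), v₂ = (-0.195, -0.729, -0.656).
The plane normal is n = v₁ × v₂ ∝ (-0.726, -0.328, 0.581).
Dip δ = arctan(|n_h|/n_z) = arctan(0.797/0.581) = 53.9°.
Dip direction = azimuth of (n_x, n_y) = atan2(-0.726, -0.328) = 246°.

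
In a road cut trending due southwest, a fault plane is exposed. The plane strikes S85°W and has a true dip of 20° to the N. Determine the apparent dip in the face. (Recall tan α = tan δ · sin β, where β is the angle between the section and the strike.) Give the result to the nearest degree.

13°

The section lies 40° from the strike.
tan α = tan 20° × sin 40° = 0.3640 × 0.6428 = 0.2340
apparent dip = arctan 0.2340 = 13.17°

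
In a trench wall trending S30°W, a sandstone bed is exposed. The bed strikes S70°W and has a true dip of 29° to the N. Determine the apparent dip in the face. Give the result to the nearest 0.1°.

19.6°

The strike is S70°W and the section trends S30°W; the acute angle between them is β = 40°.
tan α = tan 29° × sin 40° = 0.5543 × 0.6428 = 0.3563
α = arctan(0.3563) = 19.61°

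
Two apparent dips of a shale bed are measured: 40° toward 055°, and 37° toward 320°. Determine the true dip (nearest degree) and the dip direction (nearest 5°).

The two traces are lines in the plane: v₁ = (sin 55°·cos 40°, cos 55°·cos 40°, −sin 40°), v₂ = (sin 320°·cos 37°, cos 320°·cos 37°, −sin 37°).
Cross product v₁ × v₂ gives the pole to the plane: n ∝ (0.129, 0.708, 0.609).
True dip = arccos(n_z / |n|) = arccos(0.6465) = 49.7°.
Dip direction = azimuth of (n_x, n_y) = atan2(0.129, 0.708) = 10°.

true dip 50°, dip direction 010°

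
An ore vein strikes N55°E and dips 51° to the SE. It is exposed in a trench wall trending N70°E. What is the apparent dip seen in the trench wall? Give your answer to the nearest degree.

18°

Angle between strike (N55°E) and section (N70°E): β = 15°.
tan(apparent dip) = tan 51° · sin 15° = 0.3196
α = arctan(0.3196) = 17.72°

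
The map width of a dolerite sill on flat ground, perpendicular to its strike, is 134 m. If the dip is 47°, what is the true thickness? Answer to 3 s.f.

98.0 m

True thickness t = w · sin(dip) = 134 × sin 47°
t = 134 × 0.7314 = 98.001 m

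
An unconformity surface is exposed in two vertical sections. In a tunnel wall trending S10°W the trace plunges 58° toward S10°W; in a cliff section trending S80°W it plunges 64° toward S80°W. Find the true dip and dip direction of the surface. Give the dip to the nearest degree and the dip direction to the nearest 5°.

true dip 66°, dip direction 235°

Each apparent-dip line lies in the plane. As unit vectors (x east, y north, z up), v₁ plunges 58°→S10°W and v₂ plunges 64°→S80°W.
The plane normal is n = v₁ × v₂ ∝ (-0.404, -0.283, 0.218).
tan δ = √(n_x²+n_y²)/n_z = 0.494/0.218, so δ = 66.2°.
Dip direction = azimuth of (n_x, n_y) = atan2(-0.404, -0.283) = 235°.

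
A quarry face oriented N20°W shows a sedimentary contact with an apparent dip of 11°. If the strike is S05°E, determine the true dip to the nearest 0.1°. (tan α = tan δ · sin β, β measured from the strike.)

36.9°

The section is 15° from the strike.
tan δ = tan α / sin β = tan 11° / sin 15° = 0.1944 / 0.2588 = 0.7510
true dip = arctan 0.7510 = 36.91°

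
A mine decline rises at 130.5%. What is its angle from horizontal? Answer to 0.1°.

52.5°

tan θ = 130.5/100 = 1.3050
θ = arctan(1.3050) = 52.54°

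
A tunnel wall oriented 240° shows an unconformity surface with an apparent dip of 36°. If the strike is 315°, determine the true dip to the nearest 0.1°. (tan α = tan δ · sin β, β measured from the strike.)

The section is 75° from the strike.
tan δ = tan α / sin β = tan 36° / sin 75° = 0.7265 / 0.9659 = 0.7522
δ = arctan(0.7522) = 36.95°

36.9°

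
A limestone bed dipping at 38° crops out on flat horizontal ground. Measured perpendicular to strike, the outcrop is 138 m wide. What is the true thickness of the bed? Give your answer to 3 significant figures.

85.0 m

True thickness t = w · sin(dip) = 138 × sin 38°
t = 138 × 0.6157 = 84.961 m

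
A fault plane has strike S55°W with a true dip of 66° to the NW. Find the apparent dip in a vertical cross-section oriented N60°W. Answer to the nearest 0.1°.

63.8°

Angle between strike (S55°W) and section (N60°W): β = 65°.
tan(apparent dip) = tan 66° · sin 65° = 2.0356
α = arctan(2.0356) = 63.84°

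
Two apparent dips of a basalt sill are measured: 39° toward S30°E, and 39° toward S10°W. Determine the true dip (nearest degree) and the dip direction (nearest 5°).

true dip 41°, dip direction 170°

The two traces are lines in the plane: v₁ = (sin 150°·cos 39°, cos 150°·cos 39°, −sin 39°), v₂ = (sin 190°·cos 39°, cos 190°·cos 39°, −sin 39°).
Cross product v₁ × v₂ gives the pole to the plane: n ∝ (0.058, -0.329, 0.388).
tan δ = √(n_x²+n_y²)/n_z = 0.335/0.388, so δ = 40.8°.
The horizontal component of n points toward azimuth atan2(n_x, n_y) = 170°, the dip direction.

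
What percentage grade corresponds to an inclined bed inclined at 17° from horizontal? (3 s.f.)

30.6%

grade % = 100 × tan 17° = 100 × 0.3057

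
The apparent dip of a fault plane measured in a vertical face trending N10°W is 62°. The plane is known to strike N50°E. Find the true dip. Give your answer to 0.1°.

β = acute angle between strike N50°E and section N10°W = 60°.
tan δ = tan α / sin β = tan 62° / sin 60° = 1.8807 / 0.8660 = 2.1717
true dip = arctan 2.1717 = 65.28°

65.3°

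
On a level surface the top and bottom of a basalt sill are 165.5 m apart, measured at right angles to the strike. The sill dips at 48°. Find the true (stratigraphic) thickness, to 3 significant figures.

123 m

True thickness t = w · sin(dip) = 165.5 × sin 48°
t = 165.5 × 0.7431 = 122.990 m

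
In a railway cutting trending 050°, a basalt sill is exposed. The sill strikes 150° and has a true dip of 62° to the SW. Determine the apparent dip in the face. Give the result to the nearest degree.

62°

The section lies 80° from the strike.
tan α = tan 62° × sin 80° = 1.8807 × 0.9848 = 1.8522
α = arctan(1.8522) = 61.63°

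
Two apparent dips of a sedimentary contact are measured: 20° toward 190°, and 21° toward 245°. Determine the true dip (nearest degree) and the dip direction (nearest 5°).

true dip 23°, dip direction 220°

Represent each trace as a vector plunging at its apparent dip toward its trend (east-north-up frame): v₁ = (-0.163, -0.925, -0.342), v₂ = (-0.846, -0.395, -0.358).
Cross product v₁ × v₂ gives the pole to the plane: n ∝ (-0.197, -0.231, 0.719).
Dip δ = arctan(|n_h|/n_z) = arctan(0.303/0.719) = 22.9°.
Dip direction = atan2(-0.197, -0.231) = 220° (azimuth of n's horizontal projection).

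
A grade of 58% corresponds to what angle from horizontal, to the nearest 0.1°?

30.1°

tan θ = 58/100 = 0.5800
θ = arctan(0.5800) = 30.11°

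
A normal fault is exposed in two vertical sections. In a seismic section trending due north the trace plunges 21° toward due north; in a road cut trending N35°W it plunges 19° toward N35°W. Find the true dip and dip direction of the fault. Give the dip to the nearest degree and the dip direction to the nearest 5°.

The two traces are lines in the plane: v₁ = (sin 0°·cos 21°, cos 0°·cos 21°, −sin 21°), v₂ = (sin 325°·cos 19°, cos 325°·cos 19°, −sin 19°).
Cross product v₁ × v₂ gives the pole to the plane: n ∝ (-0.026, 0.194, 0.506).
tan δ = √(n_x²+n_y²)/n_z = 0.196/0.506, so δ = 21.2°.
Dip direction = atan2(-0.026, 0.194) = 352° (azimuth of n's horizontal projection).

true dip 21°, dip direction 350°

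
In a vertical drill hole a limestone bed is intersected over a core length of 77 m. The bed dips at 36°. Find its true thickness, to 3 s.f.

True thickness t = h · cos(dip) = 77 × cos 36°
t = 77 × 0.8090 = 62.294 m

62.3 m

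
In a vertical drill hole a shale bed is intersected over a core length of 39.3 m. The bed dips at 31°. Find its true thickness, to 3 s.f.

True thickness t = h · cos(dip) = 39.3 × cos 31°
t = 39.3 × 0.8572 = 33.687 m

33.7 m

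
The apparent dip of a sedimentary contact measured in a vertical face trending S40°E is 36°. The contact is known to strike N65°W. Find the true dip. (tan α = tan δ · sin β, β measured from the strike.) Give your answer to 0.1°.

β = acute angle between strike N65°W and section S40°E = 25°.
tan(true dip) = tan 36° / sin 25° = 1.7191
δ = arctan(1.7191) = 59.81°

59.8°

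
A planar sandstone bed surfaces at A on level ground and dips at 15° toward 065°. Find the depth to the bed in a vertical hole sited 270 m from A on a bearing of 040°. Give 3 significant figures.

The hole lies 25° from the dip direction, so the down-dip offset is 270 × cos 25° = 244.70 m.
Depth = down-dip offset × tan(dip) = 244.70 × tan 15° = 244.70 × 0.2679
Depth = 65.57 m

65.6 m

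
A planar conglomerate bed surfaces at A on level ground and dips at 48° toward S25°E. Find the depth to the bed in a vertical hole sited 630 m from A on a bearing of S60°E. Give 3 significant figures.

The hole lies 35° from the dip direction, so the down-dip offset is 630 × cos 35° = 516.07 m.
Depth = down-dip offset × tan(dip) = 516.07 × tan 48° = 516.07 × 1.1106
Depth = 573.15 m

573 m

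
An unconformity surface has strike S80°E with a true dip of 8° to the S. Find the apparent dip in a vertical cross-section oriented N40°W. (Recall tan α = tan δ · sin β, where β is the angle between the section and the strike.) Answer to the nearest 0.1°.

5.2°

The strike is S80°E and the section trends N40°W; the acute angle between them is β = 40°.
tan α = tan 8° × sin 40° = 0.1405 × 0.6428 = 0.0903
apparent dip = arctan 0.0903 = 5.16°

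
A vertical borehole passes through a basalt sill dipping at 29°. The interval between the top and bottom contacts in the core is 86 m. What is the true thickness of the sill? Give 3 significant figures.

75.2 m

True thickness t = h · cos(dip) = 86 × cos 29°
t = 86 × 0.8746 = 75.217 m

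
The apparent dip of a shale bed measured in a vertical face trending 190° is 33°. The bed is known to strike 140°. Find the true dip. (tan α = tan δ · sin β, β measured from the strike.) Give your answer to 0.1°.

40.3°

β = acute angle between strike 140° and section 190° = 50°.
tan δ = tan α / sin β = tan 33° / sin 50° = 0.6494 / 0.7660 = 0.8477
δ = arctan(0.8477) = 40.29°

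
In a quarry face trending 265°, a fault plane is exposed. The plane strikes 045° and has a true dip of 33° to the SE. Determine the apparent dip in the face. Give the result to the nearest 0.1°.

Angle between strike (045°) and section (265°): β = 40°.
tan α = tan 33° × sin 40° = 0.6494 × 0.6428 = 0.4174
apparent dip = arctan 0.4174 = 22.66°

22.7°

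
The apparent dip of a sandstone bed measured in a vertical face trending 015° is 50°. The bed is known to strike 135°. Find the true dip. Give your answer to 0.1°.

54.0°

β = acute angle between strike 135° and section 015° = 60°.
tan δ = tan α / sin β = tan 50° / sin 60° = 1.1918 / 0.8660 = 1.3761
δ = arctan(1.3761) = 53.99°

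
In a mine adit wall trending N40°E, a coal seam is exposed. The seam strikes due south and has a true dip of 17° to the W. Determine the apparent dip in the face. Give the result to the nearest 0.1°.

11.1°

The strike is due south and the section trends N40°E; the acute angle between them is β = 40°.
tan(apparent dip) = tan 17° · sin 40° = 0.1965
apparent dip = arctan 0.1965 = 11.12°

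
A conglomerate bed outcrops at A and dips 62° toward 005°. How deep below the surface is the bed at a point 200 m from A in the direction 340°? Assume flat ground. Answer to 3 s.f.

341 m

The hole lies 25° from the dip direction, so the down-dip offset is 200 × cos 25° = 181.26 m.
Depth = down-dip offset × tan(dip) = 181.26 × tan 62° = 181.26 × 1.8807
Depth = 340.90 m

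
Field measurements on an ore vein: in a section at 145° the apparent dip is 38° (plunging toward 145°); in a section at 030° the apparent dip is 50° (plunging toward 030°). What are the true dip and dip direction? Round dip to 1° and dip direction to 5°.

Represent each trace as a vector plunging at its apparent dip toward its trend (east-north-up frame): v₁ = (0.452, -0.646, -0.616), v₂ = (0.321, 0.557, -0.766).
The plane normal is n = v₁ × v₂ ∝ (0.837, 0.148, 0.459).
Dip δ = arctan(|n_h|/n_z) = arctan(0.850/0.459) = 61.6°.
Dip direction = azimuth of (n_x, n_y) = atan2(0.837, 0.148) = 80°.

true dip 62°, dip direction 080°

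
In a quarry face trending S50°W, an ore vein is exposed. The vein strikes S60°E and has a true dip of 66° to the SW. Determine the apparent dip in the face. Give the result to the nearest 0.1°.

64.6°

The strike is S60°E and the section trends S50°W; the acute angle between them is β = 70°.
tan(apparent dip) = tan 66° · sin 70° = 2.1106
α = arctan(2.1106) = 64.65°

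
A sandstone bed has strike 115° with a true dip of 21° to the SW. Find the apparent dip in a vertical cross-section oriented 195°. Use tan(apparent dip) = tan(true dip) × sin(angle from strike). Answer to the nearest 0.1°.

20.7°

The section lies 80° from the strike.
tan α = tan 21° × sin 80° = 0.3839 × 0.9848 = 0.3780
apparent dip = arctan 0.3780 = 20.71°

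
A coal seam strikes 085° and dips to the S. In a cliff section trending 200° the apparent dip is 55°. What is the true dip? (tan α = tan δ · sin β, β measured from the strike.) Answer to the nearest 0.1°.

57.6°

The section is 65° from the strike.
tan δ = tan α / sin β = tan 55° / sin 65° = 1.4281 / 0.9063 = 1.5758
true dip = arctan 1.5758 = 57.60°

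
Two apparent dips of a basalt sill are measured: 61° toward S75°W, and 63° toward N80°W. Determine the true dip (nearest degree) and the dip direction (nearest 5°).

The two traces are lines in the plane: v₁ = (sin 255°·cos 61°, cos 255°·cos 61°, −sin 61°), v₂ = (sin 280°·cos 63°, cos 280°·cos 63°, −sin 63°).
n = v₁ × v₂ = (-0.181, 0.026, 0.093) (taken with n_z > 0).
Dip δ = arctan(|n_h|/n_z) = arctan(0.183/0.093) = 63.0°.
The horizontal component of n points toward azimuth atan2(n_x, n_y) = 278°, the dip direction.

true dip 63°, dip direction 280°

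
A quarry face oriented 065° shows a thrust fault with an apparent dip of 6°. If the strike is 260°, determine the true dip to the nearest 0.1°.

22.1°

β = acute angle between strike 260° and section 065° = 15°.
tan δ = tan α / sin β = tan 6° / sin 15° = 0.1051 / 0.2588 = 0.4061
true dip = arctan 0.4061 = 22.10°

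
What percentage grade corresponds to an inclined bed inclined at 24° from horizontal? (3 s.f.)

grade % = 100 × tan 24° = 100 × 0.4452

44.5%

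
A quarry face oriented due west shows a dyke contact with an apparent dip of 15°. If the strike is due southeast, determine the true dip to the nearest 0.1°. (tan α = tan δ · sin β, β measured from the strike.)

20.8°

β = acute angle between strike due southeast and section due west = 45°.
tan δ = tan α / sin β = tan 15° / sin 45° = 0.2679 / 0.7071 = 0.3789
δ = arctan(0.3789) = 20.75°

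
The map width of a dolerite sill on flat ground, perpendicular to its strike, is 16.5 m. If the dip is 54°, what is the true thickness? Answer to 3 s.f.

True thickness t = w · sin(dip) = 16.5 × sin 54°
t = 16.5 × 0.8090 = 13.349 m

13.3 m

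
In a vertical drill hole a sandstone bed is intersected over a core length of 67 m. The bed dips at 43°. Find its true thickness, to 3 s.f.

True thickness t = h · cos(dip) = 67 × cos 43°
t = 67 × 0.7314 = 49.001 m

49.0 m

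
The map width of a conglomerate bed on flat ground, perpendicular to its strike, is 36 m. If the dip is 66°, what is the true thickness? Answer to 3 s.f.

True thickness t = w · sin(dip) = 36 × sin 66°
t = 36 × 0.9135 = 32.888 m

32.9 m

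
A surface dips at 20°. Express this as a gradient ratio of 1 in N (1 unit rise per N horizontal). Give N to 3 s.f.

1 in 2.75

1 : N means tan θ = 1/N, so N = 1/tan 20° = 1/0.3640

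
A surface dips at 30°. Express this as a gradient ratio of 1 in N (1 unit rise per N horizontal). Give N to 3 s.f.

1 in 1.73

1 : N means tan θ = 1/N, so N = 1/tan 30° = 1/0.5774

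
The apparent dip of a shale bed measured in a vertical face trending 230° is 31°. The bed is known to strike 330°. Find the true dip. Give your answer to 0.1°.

The section is 80° from the strike.
tan(true dip) = tan 31° / sin 80° = 0.6101
true dip = arctan 0.6101 = 31.39°

31.4°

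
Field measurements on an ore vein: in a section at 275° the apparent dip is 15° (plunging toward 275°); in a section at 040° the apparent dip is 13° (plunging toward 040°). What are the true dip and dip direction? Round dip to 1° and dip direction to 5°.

Represent each trace as a vector plunging at its apparent dip toward its trend (east-north-up frame): v₁ = (-0.962, 0.084, -0.259), v₂ = (0.626, 0.746, -0.225).
n = v₁ × v₂ = (-0.174, 0.379, 0.771) (taken with n_z > 0).
Dip δ = arctan(|n_h|/n_z) = arctan(0.417/0.771) = 28.4°.
The horizontal component of n points toward azimuth atan2(n_x, n_y) = 335°, the dip direction.

true dip 28°, dip direction 335°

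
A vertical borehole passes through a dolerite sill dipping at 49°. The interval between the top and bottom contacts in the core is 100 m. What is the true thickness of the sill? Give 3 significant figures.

True thickness t = h · cos(dip) = 100 × cos 49°
t = 100 × 0.6561 = 65.606 m

65.6 m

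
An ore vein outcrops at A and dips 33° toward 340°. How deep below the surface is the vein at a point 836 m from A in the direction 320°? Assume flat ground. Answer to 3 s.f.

The hole lies 20° from the dip direction, so the down-dip offset is 836 × cos 20° = 785.58 m.
Depth = down-dip offset × tan(dip) = 785.58 × tan 33° = 785.58 × 0.6494
Depth = 510.16 m

510 m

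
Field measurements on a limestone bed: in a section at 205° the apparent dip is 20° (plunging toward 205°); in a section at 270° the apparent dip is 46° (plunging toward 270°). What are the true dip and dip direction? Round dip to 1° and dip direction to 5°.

true dip 46°, dip direction 275°

The two traces are lines in the plane: v₁ = (sin 205°·cos 20°, cos 205°·cos 20°, −sin 20°), v₂ = (sin 270°·cos 46°, cos 270°·cos 46°, −sin 46°).
Cross product v₁ × v₂ gives the pole to the plane: n ∝ (-0.613, 0.048, 0.592).
True dip = arccos(n_z / |n|) = arccos(0.6936) = 46.1°.
The horizontal component of n points toward azimuth atan2(n_x, n_y) = 274°, the dip direction.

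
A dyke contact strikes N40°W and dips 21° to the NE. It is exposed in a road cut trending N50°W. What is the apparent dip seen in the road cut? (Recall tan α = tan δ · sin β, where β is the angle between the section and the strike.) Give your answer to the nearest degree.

4°

The strike is N40°W and the section trends N50°W; the acute angle between them is β = 10°.
tan α = tan 21° × sin 10° = 0.3839 × 0.1736 = 0.0667
α = arctan(0.0667) = 3.81°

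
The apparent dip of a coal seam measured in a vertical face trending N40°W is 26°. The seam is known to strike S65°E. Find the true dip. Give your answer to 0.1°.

The section is 25° from the strike.
tan(true dip) = tan 26° / sin 25° = 1.1541
δ = arctan(1.1541) = 49.09°

49.1°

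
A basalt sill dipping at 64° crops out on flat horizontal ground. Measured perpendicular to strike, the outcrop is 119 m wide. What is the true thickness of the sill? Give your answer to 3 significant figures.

107 m

True thickness t = w · sin(dip) = 119 × sin 64°
t = 119 × 0.8988 = 106.956 m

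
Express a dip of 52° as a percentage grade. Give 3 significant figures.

128%

grade % = 100 × tan 52° = 100 × 1.2799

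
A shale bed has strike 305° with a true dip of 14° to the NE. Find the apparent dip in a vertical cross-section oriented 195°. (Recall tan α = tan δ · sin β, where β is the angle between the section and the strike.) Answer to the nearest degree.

13°

Angle between strike (305°) and section (195°): β = 70°.
tan α = tan 14° × sin 70° = 0.2493 × 0.9397 = 0.2343
α = arctan(0.2343) = 13.19°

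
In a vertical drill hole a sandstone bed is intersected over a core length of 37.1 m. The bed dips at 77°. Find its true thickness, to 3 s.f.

8.35 m

True thickness t = h · cos(dip) = 37.1 × cos 77°
t = 37.1 × 0.2250 = 8.346 m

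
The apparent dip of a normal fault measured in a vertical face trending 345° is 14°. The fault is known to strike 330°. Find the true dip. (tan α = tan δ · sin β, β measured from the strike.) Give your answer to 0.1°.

β = acute angle between strike 330° and section 345° = 15°.
tan δ = tan α / sin β = tan 14° / sin 15° = 0.2493 / 0.2588 = 0.9633
δ = arctan(0.9633) = 43.93°

43.9°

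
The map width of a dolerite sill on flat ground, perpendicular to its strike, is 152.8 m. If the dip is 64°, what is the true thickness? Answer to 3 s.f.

137 m

True thickness t = w · sin(dip) = 152.8 × sin 64°
t = 152.8 × 0.8988 = 137.336 m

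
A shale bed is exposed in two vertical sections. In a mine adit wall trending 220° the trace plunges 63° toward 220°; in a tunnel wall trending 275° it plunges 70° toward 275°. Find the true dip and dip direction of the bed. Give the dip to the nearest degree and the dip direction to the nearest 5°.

true dip 70°, dip direction 265°

Each apparent-dip line lies in the plane. As unit vectors (x east, y north, z up), v₁ plunges 63°→220° and v₂ plunges 70°→275°.
n = v₁ × v₂ = (-0.353, -0.029, 0.127) (taken with n_z > 0).
Dip δ = arctan(|n_h|/n_z) = arctan(0.355/0.127) = 70.3°.
The horizontal component of n points toward azimuth atan2(n_x, n_y) = 265°, the dip direction.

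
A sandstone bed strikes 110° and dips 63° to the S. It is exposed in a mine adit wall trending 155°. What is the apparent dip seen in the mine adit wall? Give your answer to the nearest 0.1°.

54.2°

The section lies 45° from the strike.
tan(apparent dip) = tan 63° · sin 45° = 1.3878
α = arctan(1.3878) = 54.22°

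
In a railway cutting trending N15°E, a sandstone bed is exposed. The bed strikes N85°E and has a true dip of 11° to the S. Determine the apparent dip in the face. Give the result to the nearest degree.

The section lies 70° from the strike.
tan α = tan 11° × sin 70° = 0.1944 × 0.9397 = 0.1827
apparent dip = arctan 0.1827 = 10.35°

10°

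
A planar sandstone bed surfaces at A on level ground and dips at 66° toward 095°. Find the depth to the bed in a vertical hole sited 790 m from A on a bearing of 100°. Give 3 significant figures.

The hole lies 5° from the dip direction, so the down-dip offset is 790 × cos 5° = 786.99 m.
Depth = down-dip offset × tan(dip) = 786.99 × tan 66° = 786.99 × 2.2460
Depth = 1767.62 m

1770 m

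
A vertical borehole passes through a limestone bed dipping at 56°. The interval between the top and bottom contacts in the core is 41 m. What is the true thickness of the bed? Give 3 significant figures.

22.9 m

True thickness t = h · cos(dip) = 41 × cos 56°
t = 41 × 0.5592 = 22.927 m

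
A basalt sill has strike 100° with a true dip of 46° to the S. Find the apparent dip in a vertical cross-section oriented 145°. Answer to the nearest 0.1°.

The section lies 45° from the strike.
tan α = tan 46° × sin 45° = 1.0355 × 0.7071 = 0.7322
α = arctan(0.7322) = 36.21°

36.2°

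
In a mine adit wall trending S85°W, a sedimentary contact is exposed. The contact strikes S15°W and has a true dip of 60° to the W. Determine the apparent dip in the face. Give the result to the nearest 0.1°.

58.4°

The strike is S15°W and the section trends S85°W; the acute angle between them is β = 70°.
tan α = tan 60° × sin 70° = 1.7321 × 0.9397 = 1.6276
apparent dip = arctan 1.6276 = 58.43°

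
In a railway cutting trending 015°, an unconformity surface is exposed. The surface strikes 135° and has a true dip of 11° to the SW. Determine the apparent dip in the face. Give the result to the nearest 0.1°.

9.6°

The section lies 60° from the strike.
tan α = tan 11° × sin 60° = 0.1944 × 0.8660 = 0.1683
α = arctan(0.1683) = 9.56°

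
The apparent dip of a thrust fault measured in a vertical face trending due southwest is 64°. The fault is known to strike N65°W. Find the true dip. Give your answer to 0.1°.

β = acute angle between strike N65°W and section due southwest = 70°.
tan(true dip) = tan 64° / sin 70° = 2.1819
true dip = arctan 2.1819 = 65.38°

65.4°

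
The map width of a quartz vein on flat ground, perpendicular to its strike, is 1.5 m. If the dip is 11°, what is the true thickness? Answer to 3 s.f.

0.286 m

True thickness t = w · sin(dip) = 1.5 × sin 11°
t = 1.5 × 0.1908 = 0.286 m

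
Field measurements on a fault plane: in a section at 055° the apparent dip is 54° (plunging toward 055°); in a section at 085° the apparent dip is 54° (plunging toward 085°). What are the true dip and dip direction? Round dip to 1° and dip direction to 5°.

true dip 55°, dip direction 070°

The two traces are lines in the plane: v₁ = (sin 55°·cos 54°, cos 55°·cos 54°, −sin 54°), v₂ = (sin 85°·cos 54°, cos 85°·cos 54°, −sin 54°).
The plane normal is n = v₁ × v₂ ∝ (0.231, 0.084, 0.173).
Dip δ = arctan(|n_h|/n_z) = arctan(0.246/0.173) = 54.9°.
Dip direction = azimuth of (n_x, n_y) = atan2(0.231, 0.084) = 70°.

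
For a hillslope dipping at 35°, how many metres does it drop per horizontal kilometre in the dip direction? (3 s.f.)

drop per km = 1000 × tan 35° = 1000 × 0.7002

700 m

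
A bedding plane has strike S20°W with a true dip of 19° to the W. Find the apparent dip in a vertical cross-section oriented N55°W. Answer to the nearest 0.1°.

18.4°

The section lies 75° from the strike.
tan α = tan 19° × sin 75° = 0.3443 × 0.9659 = 0.3326
apparent dip = arctan 0.3326 = 18.40°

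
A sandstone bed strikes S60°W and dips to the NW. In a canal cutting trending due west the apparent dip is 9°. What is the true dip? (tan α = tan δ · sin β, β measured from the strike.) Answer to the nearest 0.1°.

17.6°

β = acute angle between strike S60°W and section due west = 30°.
tan δ = tan α / sin β = tan 9° / sin 30° = 0.1584 / 0.5000 = 0.3168
true dip = arctan 0.3168 = 17.58°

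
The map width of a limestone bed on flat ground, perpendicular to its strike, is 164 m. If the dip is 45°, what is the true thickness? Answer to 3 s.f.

116 m

True thickness t = w · sin(dip) = 164 × sin 45°
t = 164 × 0.7071 = 115.966 m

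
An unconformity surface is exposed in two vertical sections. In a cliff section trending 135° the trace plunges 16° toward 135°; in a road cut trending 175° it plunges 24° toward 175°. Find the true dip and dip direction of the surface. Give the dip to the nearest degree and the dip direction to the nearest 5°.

true dip 24°, dip direction 185°

The two traces are lines in the plane: v₁ = (sin 135°·cos 16°, cos 135°·cos 16°, −sin 16°), v₂ = (sin 175°·cos 24°, cos 175°·cos 24°, −sin 24°).
Cross product v₁ × v₂ gives the pole to the plane: n ∝ (-0.026, -0.255, 0.564).
Dip δ = arctan(|n_h|/n_z) = arctan(0.256/0.564) = 24.4°.
Dip direction = atan2(-0.026, -0.255) = 186° (azimuth of n's horizontal projection).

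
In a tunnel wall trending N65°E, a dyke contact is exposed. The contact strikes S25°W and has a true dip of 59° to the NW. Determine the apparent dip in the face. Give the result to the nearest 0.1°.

The section lies 40° from the strike.
tan α = tan 59° × sin 40° = 1.6643 × 0.6428 = 1.0698
apparent dip = arctan 1.0698 = 46.93°

46.9°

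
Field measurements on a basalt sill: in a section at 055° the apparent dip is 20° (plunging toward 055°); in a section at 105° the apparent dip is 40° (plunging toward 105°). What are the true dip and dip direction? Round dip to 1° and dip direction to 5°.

Each apparent-dip line lies in the plane. As unit vectors (x east, y north, z up), v₁ plunges 20°→055° and v₂ plunges 40°→105°.
n = v₁ × v₂ = (0.414, -0.242, 0.551) (taken with n_z > 0).
True dip = arccos(n_z / |n|) = arccos(0.7545) = 41.0°.
The horizontal component of n points toward azimuth atan2(n_x, n_y) = 120°, the dip direction.

true dip 41°, dip direction 120°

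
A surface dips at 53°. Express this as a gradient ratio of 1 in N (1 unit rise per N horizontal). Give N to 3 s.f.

1 : N means tan θ = 1/N, so N = 1/tan 53° = 1/1.3270

1 in 0.754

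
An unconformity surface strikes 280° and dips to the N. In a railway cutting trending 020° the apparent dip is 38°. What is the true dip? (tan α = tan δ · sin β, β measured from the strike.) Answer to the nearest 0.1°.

38.4°

β = acute angle between strike 280° and section 020° = 80°.
tan δ = tan α / sin β = tan 38° / sin 80° = 0.7813 / 0.9848 = 0.7933
true dip = arctan 0.7933 = 38.43°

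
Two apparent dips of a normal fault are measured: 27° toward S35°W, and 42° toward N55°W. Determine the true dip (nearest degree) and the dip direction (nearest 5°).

true dip 46°, dip direction 275°

Each apparent-dip line lies in the plane. As unit vectors (x east, y north, z up), v₁ plunges 27°→S35°W and v₂ plunges 42°→N55°W.
The plane normal is n = v₁ × v₂ ∝ (-0.682, 0.066, 0.662).
tan δ = √(n_x²+n_y²)/n_z = 0.685/0.662, so δ = 46.0°.
Dip direction = atan2(-0.682, 0.066) = 275° (azimuth of n's horizontal projection).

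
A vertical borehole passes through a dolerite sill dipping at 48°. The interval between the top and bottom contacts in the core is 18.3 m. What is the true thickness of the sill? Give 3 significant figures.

True thickness t = h · cos(dip) = 18.3 × cos 48°
t = 18.3 × 0.6691 = 12.245 m

12.2 m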